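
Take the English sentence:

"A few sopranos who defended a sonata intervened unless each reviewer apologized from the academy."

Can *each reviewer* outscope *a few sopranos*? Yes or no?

The DP *each reviewer* is contained in the adjunct clause *unless each reviewer apologized from the academy*.
The adjunct-island constraint bars QR out of an adverbial clause.
Hence only narrow scope for *each reviewer* (under *a few sopranos*) survives.

No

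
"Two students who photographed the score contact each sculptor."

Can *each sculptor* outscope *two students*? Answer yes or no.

Yes

*each sculptor* is a matrix argument; only *two students* is modified by the relative clause *who photographed the score*, so the RC island is irrelevant to the target quantifier.
With no island boundary between them, the object can take inverse scope over the subject via ordinary QR within the clause.
The sentence is scopally ambiguous between *two students* > *each sculptor* and *each sculptor* > *two students*.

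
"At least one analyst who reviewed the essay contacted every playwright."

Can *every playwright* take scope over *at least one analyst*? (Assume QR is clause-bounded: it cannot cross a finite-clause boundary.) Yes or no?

The relative clause *who reviewed the essay* modifies *at least one analyst*, but *every playwright* is not inside that relative clause — it is an argument of the matrix verb.
Clause-internal QR can adjoin the lower DP above the subject, yielding the inverse reading.
Both orderings are possible: *at least one analyst* > *every playwright* and *every playwright* > *at least one analyst*.

Yes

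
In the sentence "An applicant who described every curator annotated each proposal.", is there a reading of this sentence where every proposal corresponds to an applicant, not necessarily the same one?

Yes

The described interpretation is the *each proposal* > *an applicant* scoping.
*each proposal* is a matrix argument; only *an applicant* is modified by the relative clause *who described every curator*, so the RC island is irrelevant to the target quantifier.
Nothing blocks QR of the lower DP to a position above the higher one, so inverse scope is available.
The sentence is scopally ambiguous between *an applicant* > *each proposal* and *each proposal* > *an applicant*.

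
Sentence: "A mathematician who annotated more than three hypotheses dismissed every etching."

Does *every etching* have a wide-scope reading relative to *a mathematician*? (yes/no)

Although the sentence contains a relative clause (*who annotated more than three hypotheses*), *every etching* is outside it, in the matrix VP.
Ordinary QR to a clause-peripheral position gives the wide-scope LF for the lower DP.

Yes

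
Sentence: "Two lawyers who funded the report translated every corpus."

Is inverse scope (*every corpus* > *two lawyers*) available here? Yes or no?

*every corpus* is a matrix argument; only *two lawyers* is modified by the relative clause *who funded the report*, so the RC island is irrelevant to the target quantifier.
Ordinary QR to a clause-peripheral position gives the wide-scope LF for the lower DP.

Yes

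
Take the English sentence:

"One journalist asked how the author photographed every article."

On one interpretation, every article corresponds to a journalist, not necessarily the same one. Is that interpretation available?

No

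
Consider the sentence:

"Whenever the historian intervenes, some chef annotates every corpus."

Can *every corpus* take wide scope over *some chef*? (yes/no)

The adjunct island is irrelevant here — *every corpus* and *some chef* are both in the matrix clause.
With no island boundary between them, the object can take inverse scope over the subject via ordinary QR within the clause.
So *every corpus* > *some chef* is among the available readings.

Yes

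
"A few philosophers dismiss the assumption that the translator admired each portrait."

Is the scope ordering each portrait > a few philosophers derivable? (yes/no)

No

The DP *each portrait* is contained in the complex NP *the assumption that the translator admired each portrait*.
A that-clause complement to a noun is an island; QR cannot cross the NP boundary.
So *each portrait* cannot raise to a position above *a few philosophers*.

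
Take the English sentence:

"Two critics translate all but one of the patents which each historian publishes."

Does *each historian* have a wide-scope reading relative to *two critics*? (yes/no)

No

*each historian* sits inside the relative clause *which each historian publishes* modifying *all but one of the patents*.
QR out of a relative clause is ruled out by the relative-clause island constraint.
There is no licit LF on which *each historian* c-commands *two critics*.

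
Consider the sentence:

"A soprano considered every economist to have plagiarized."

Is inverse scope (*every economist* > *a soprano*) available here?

Yes

ECM infinitives lack a CP barrier, so *every economist* can QR over the matrix subject *a soprano*.
Since no island is crossed, the inverse ordering is licensed alongside surface scope.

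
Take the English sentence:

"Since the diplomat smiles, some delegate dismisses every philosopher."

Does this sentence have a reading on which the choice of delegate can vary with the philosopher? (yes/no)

Yes

This is the *every philosopher* > *some delegate* reading.
Although there is an adjunct clause, *every philosopher* is in the main clause, not inside the adjunct.
With no island boundary between them, the object can take inverse scope over the subject via ordinary QR within the clause.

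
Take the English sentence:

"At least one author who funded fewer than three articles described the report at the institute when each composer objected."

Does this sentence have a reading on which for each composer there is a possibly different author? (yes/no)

No

This is the *each composer* > *at least one author* reading.
*each composer* occurs within the adjunct clause *when each composer objected*.
Adjuncts are opaque for quantifier raising; a quantifier in an adjunct stays inside it.
*each composer* > *at least one author* would require crossing that boundary, which is illicit.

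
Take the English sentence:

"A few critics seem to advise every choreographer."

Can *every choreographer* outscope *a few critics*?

Yes

The matrix predicate is a raising verb, whose infinitival complement is not a scope island — *every choreographer* can QR into the matrix clause.
Ordinary QR to a clause-peripheral position gives the wide-scope LF for the lower DP.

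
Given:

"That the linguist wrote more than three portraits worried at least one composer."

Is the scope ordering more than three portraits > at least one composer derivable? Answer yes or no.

No

*more than three portraits* is embedded in the sentential subject *that the linguist wrote more than three portraits*.
The subject-island constraint blocks QR out of a clausal subject.
There is no licit LF on which *more than three portraits* c-commands *at least one composer*.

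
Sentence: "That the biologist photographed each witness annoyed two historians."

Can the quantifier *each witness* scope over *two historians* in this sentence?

No

The DP *each witness* is contained in the sentential subject *that the biologist photographed each witness*.
The Sentential Subject Constraint rules out raising the quantifier out of the that-clause subject.
So *each witness* cannot raise to a position above *two historians*.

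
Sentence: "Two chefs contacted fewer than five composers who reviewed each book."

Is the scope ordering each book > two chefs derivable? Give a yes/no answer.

*each book* is embedded in the relative clause *who reviewed each book* modifying *fewer than five composers*.
A relative clause is a scope island — quantifier raising cannot cross its boundary.
*each book* > *two chefs* would require crossing that boundary, which is illicit.

No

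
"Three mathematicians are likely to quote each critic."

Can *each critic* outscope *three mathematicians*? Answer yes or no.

Infinitival complements of raising predicates do not block QR; *each critic* and *three mathematicians* are effectively clausemates.
No island intervenes, so both surface and inverse scope are derivable.
The sentence is scopally ambiguous between *three mathematicians* > *each critic* and *each critic* > *three mathematicians*.

Yes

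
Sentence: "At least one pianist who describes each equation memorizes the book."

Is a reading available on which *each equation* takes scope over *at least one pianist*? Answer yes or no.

*each equation* is embedded in the relative clause *who describes each equation*.
QR out of a relative clause is ruled out by the relative-clause island constraint.
So *each equation* cannot raise high enough to outscope *at least one pianist*; only the surface ordering *at least one pianist* > *each equation* is available.

No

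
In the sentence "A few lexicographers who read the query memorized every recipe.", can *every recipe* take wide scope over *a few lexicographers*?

Yes

*every recipe* is a matrix argument; only *a few lexicographers* is modified by the relative clause *who read the query*, so the RC island is irrelevant to the target quantifier.
With no island boundary between them, the object can take inverse scope over the subject via ordinary QR within the clause.
So *every recipe* > *a few lexicographers* is among the available readings.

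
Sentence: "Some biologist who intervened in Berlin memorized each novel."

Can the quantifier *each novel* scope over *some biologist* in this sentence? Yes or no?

Although the sentence contains a relative clause (*who intervened in Berlin*), *each novel* is outside it, in the matrix VP.
Since no island is crossed, the inverse ordering is licensed alongside surface scope.

Yes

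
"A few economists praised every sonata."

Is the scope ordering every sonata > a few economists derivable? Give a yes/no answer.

Yes

Both DPs are arguments of the same predicate; there is no clause or island boundary between them.
QR within a single clause is free, so the lower quantifier may take scope over the higher one.
Both orderings are possible: *a few economists* > *every sonata* and *every sonata* > *a few economists*.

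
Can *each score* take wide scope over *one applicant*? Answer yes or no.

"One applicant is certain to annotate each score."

Yes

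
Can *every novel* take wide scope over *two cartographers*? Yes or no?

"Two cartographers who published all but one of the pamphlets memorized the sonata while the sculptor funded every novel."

*every novel* occurs within the adjunct clause *while the sculptor funded every novel*.
Adjuncts are opaque for quantifier raising; a quantifier in an adjunct stays inside it.
So *every novel* cannot raise high enough to outscope *two cartographers*; only the surface ordering *two cartographers* > *every novel* is available.

No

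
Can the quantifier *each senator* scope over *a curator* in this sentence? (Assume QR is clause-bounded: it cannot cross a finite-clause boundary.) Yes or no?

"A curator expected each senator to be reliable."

*each senator* is the subject of an ECM infinitive — the infinitival complement of an ECM verb is not a scope island, so *each senator* can raise into the matrix clause.
No island intervenes, so both surface and inverse scope are derivable.

Yes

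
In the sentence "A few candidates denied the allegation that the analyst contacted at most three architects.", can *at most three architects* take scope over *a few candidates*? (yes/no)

No

Structurally, *at most three architects* is inside the complex NP *the allegation that the analyst contacted at most three architects*.
The complex NP is opaque for QR — the quantifier is frozen inside the noun's complement.
There is no licit LF on which *at most three architects* c-commands *a few candidates*.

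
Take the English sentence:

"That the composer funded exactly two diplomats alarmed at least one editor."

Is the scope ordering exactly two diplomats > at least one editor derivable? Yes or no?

No

The target quantifier *exactly two diplomats* is part of the sentential subject *that the composer funded exactly two diplomats*.
The Sentential Subject Constraint rules out raising the quantifier out of the that-clause subject.
The ordering *exactly two diplomats* > *at least one editor* is therefore underivable.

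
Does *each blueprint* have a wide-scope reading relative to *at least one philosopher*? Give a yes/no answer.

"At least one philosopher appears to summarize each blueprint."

Yes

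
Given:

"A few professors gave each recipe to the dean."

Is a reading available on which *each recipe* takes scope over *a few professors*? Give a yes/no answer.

Both DPs are arguments of the same predicate; there is no clause or island boundary between them.
No island intervenes, so both surface and inverse scope are derivable.

Yes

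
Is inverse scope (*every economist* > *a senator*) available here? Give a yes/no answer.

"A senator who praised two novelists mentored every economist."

Yes

*every economist* sits in the matrix clause, not in the relative clause on *a senator*.
With no island boundary between them, the object can take inverse scope over the subject via ordinary QR within the clause.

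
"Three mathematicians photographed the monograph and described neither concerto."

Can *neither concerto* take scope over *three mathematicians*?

No

*neither concerto* sits inside one conjunct of the coordinate structure (*described neither concerto*).
The Coordinate Structure Constraint blocks movement (including QR) out of a single conjunct.
So *neither concerto* cannot raise high enough to outscope *three mathematicians*; only the surface ordering *three mathematicians* > *neither concerto* is available.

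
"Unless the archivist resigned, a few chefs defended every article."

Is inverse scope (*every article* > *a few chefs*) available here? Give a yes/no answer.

Yes

The adjunct island is irrelevant here — *every article* and *a few chefs* are both in the matrix clause.
Since no island is crossed, the inverse ordering is licensed alongside surface scope.
Both orderings are possible: *a few chefs* > *every article* and *every article* > *a few chefs*.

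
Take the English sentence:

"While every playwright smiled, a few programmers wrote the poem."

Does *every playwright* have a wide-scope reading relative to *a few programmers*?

No

The target quantifier *every playwright* is part of the adjunct clause *while every playwright smiled*.
Adjunct clauses are scope islands: a quantifier inside an adjunct cannot raise into the matrix clause.
There is no licit LF on which *every playwright* c-commands *a few programmers*.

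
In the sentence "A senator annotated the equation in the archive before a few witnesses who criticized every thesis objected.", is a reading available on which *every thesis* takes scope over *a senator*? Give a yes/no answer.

*every thesis* occurs within the relative clause *who criticized every thesis*, which is itself inside the adjunct *before a few witnesses who criticized every thesis objected*.
Both the relative clause and the enclosing adjunct are scope islands; QR cannot cross either.
The inverse ordering *every thesis* > *a senator* is therefore underivable.

No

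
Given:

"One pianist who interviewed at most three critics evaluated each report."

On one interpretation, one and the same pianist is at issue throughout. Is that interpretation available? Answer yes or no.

The described interpretation is the *one pianist* > *each report* scoping.
That is the surface-scope ordering, which is always one of the available readings — island constraints only ever restrict inverse scope.

Yes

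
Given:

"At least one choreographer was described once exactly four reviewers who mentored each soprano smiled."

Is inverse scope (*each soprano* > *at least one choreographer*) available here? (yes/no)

No

*each soprano* sits inside the relative clause *who mentored each soprano*, which is itself inside the adjunct *once exactly four reviewers who mentored each soprano smiled*.
Nested islands: the RC island is itself inside an adjunct island, so wide scope is doubly excluded.
*each soprano* is confined to the island and cannot take scope over *at least one choreographer*.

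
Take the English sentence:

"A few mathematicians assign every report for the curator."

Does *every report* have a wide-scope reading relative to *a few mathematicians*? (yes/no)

*a few mathematicians* and *every report* are co-arguments of the matrix verb, with nothing but a clause-internal boundary between them.
QR within a single clause is free, so the lower quantifier may take scope over the higher one.

Yes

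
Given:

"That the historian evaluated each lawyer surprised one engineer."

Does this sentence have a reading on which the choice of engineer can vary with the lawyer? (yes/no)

No

This is the *each lawyer* > *one engineer* reading.
Structurally, *each lawyer* is inside the sentential subject *that the historian evaluated each lawyer*.
Sentential subjects are islands: a quantifier inside the subject clause cannot raise over the matrix predicate.
*each lawyer* is confined to the island and cannot take scope over *one engineer*.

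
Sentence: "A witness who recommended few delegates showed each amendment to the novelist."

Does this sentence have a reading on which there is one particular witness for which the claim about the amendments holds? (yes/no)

Yes

That reading corresponds to *a witness* > *each amendment*.
Surface scope (*a witness* > *each amendment*) is always derivable; islands only block QR, not in-situ interpretation.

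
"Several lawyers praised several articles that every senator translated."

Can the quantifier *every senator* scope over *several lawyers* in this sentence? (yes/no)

Structurally, *every senator* is inside the relative clause *that every senator translated* modifying *several articles*.
QR out of a relative clause is ruled out by the relative-clause island constraint.
So *every senator* cannot raise high enough to outscope *several lawyers*; only the surface ordering *several lawyers* > *every senator* is available.

No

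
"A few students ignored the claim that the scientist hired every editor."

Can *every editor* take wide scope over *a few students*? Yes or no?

No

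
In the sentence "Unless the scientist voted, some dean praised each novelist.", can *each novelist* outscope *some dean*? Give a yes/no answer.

Neither queried DP is inside the adjunct, so the adjunct-island constraint does not apply.
QR within a single clause is free, so the lower quantifier may take scope over the higher one.

Yes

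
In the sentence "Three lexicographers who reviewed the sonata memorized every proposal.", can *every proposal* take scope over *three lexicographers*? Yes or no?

Although the sentence contains a relative clause (*who reviewed the sonata*), *every proposal* is outside it, in the matrix VP.
With no island boundary between them, the object can take inverse scope over the subject via ordinary QR within the clause.
Both orderings are possible: *three lexicographers* > *every proposal* and *every proposal* > *three lexicographers*.

Yes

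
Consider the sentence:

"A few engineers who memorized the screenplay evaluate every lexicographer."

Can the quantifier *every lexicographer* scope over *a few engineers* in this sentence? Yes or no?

Yes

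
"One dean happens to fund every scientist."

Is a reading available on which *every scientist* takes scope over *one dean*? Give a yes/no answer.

Yes

*every scientist* is the object of the infinitival complement of a raising predicate; raising infinitives are transparent for QR, so the two DPs are in effect clausemates.
Since no island is crossed, the inverse ordering is licensed alongside surface scope.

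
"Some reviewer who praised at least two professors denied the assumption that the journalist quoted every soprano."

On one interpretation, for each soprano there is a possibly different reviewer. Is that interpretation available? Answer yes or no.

No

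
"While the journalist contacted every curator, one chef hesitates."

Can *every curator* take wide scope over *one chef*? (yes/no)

The target quantifier *every curator* is part of the adjunct clause *while the journalist contacted every curator*.
The adjunct-island constraint bars QR out of an adverbial clause.
*every curator* is confined to the island and cannot take scope over *one chef*.

No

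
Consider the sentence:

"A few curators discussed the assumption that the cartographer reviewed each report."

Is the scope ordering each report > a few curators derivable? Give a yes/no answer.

No

*each report* sits inside the complex NP *the assumption that the cartographer reviewed each report*.
The complex NP is opaque for QR — the quantifier is frozen inside the noun's complement.
So the wide-scope reading for *each report* is blocked.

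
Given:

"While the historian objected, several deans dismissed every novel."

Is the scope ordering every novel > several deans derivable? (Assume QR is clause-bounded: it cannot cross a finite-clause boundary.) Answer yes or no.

Yes

The adjunct clause does not contain *every novel*, which is the matrix object.
Since no island is crossed, the inverse ordering is licensed alongside surface scope.
Both orderings are possible: *several deans* > *every novel* and *every novel* > *several deans*.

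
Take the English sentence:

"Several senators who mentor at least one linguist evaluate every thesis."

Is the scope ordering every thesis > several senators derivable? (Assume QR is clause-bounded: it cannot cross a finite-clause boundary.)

The relative clause *who mentor at least one linguist* modifies *several senators*, but *every thesis* is not inside that relative clause — it is an argument of the matrix verb.
Nothing blocks QR of the lower DP to a position above the higher one, so inverse scope is available.

Yes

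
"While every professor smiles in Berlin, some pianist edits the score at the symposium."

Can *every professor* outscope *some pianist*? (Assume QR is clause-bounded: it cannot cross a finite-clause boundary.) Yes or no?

*every professor* is embedded in the adjunct clause *while every professor smiles in Berlin*.
Scope out of an adjunct clause is unavailable: QR respects the adjunct-island constraint.
The ordering *every professor* > *some pianist* is therefore underivable.

No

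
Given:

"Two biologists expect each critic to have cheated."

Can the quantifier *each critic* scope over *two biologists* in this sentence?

ECM infinitives lack a CP barrier, so *each critic* can QR over the matrix subject *two biologists*.
With no island boundary between them, the object can take inverse scope over the subject via ordinary QR within the clause.

Yes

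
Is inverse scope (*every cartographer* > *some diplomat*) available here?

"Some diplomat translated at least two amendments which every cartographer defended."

Structurally, *every cartographer* is inside the relative clause *which every cartographer defended* modifying *at least two amendments*.
The relative clause forms an island for QR, so the quantifier is confined to the head noun's restrictor.
There is no licit LF on which *every cartographer* c-commands *some diplomat*.

No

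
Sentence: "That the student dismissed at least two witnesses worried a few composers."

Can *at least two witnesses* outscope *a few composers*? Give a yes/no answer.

*at least two witnesses* is embedded in the sentential subject *that the student dismissed at least two witnesses*.
Subjects — clausal subjects included — are islands for extraction, and QR is no exception.
So *at least two witnesses* cannot raise to a position above *a few composers*.

No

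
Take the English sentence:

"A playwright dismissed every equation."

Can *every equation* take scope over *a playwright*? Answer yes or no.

Yes

*every equation* and *a playwright* are in the same minimal clause.
QR within a single clause is free, so the lower quantifier may take scope over the higher one.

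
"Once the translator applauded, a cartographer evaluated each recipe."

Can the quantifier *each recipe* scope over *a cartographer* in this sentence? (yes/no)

*each recipe* is a matrix argument; the adjunct is an island but the target quantifier is outside it.
No island intervenes, so both surface and inverse scope are derivable.
Both orderings are possible: *a cartographer* > *each recipe* and *each recipe* > *a cartographer*.

Yes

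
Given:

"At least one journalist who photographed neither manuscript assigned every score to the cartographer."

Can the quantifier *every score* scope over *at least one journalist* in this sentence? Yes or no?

The relative clause *who photographed neither manuscript* modifies *at least one journalist*, but *every score* is not inside that relative clause — it is an argument of the matrix verb.
QR within a single clause is free, so the lower quantifier may take scope over the higher one.
So *every score* > *at least one journalist* is among the available readings.

Yes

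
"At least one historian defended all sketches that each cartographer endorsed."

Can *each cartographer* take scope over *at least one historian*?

No

*each cartographer* sits inside the relative clause *that each cartographer endorsed* modifying *all sketches*.
QR out of a relative clause is ruled out by the relative-clause island constraint.
*each cartographer* is confined to the island and cannot take scope over *at least one historian*.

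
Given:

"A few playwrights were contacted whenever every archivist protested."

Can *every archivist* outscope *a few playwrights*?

No

*every archivist* is embedded in the adjunct clause *whenever every archivist protested*.
Adverbial clauses are not L-marked, so they are barriers for QR — the quantifier cannot escape the adjunct.
*every archivist* > *a few playwrights* would require crossing that boundary, which is illicit.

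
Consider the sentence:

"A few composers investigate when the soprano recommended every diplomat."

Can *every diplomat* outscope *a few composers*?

No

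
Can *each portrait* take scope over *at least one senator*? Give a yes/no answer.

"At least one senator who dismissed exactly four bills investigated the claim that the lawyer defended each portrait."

No

*each portrait* sits inside the complex NP *the claim that the lawyer defended each portrait*.
A that-clause complement to a noun is an island; QR cannot cross the NP boundary.
So *each portrait* cannot raise to a position above *at least one senator*.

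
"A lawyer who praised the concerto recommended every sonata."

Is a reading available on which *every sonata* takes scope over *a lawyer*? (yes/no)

Yes

The RC *who praised the concerto* is an island, but *every sonata* is not inside it — it is the matrix object, a clausemate of *a lawyer*.
Since no island is crossed, the inverse ordering is licensed alongside surface scope.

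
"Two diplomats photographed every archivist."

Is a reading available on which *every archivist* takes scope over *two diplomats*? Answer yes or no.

*two diplomats* and *every archivist* are co-arguments of the matrix verb, with nothing but a clause-internal boundary between them.
Clause-internal QR can adjoin the lower DP above the subject, yielding the inverse reading.

Yes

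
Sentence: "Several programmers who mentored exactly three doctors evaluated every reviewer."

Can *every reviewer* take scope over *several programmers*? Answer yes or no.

Yes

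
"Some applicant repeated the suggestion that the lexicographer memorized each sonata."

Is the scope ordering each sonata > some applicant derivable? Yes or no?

Structurally, *each sonata* is inside the complex NP *the suggestion that the lexicographer memorized each sonata*.
A that-clause complement to a noun is an island; QR cannot cross the NP boundary.
There is no licit LF on which *each sonata* c-commands *some applicant*.

No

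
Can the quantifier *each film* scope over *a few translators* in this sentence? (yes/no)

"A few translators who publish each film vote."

*each film* sits inside the relative clause *who publish each film*.
Quantifiers inside a relative clause are trapped there; the RC boundary blocks QR.
Hence only narrow scope for *each film* (under *a few translators*) survives.

No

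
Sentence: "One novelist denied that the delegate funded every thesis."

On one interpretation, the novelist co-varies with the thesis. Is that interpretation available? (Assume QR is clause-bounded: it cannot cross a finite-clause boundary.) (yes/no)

That reading corresponds to *every thesis* > *one novelist*.
*every thesis* sits inside the finite complement clause *that the delegate funded every thesis*.
With QR restricted to its own tensed clause, the embedded quantifier cannot reach a matrix scope position.
There is no licit LF on which *every thesis* c-commands *one novelist*.

No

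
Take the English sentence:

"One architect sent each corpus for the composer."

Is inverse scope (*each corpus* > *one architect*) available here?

*each corpus* and *one architect* are in the same minimal clause.
No island intervenes, so both surface and inverse scope are derivable.

Yes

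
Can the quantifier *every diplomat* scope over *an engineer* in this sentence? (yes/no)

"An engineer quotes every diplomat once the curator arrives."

Yes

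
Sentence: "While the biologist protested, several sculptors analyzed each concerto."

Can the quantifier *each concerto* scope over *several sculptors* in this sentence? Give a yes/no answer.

Although there is an adjunct clause, *each concerto* is in the main clause, not inside the adjunct.
With no island boundary between them, the object can take inverse scope over the subject via ordinary QR within the clause.

Yes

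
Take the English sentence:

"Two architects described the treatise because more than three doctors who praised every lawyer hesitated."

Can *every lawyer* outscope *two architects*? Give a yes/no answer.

No

The DP *every lawyer* is contained in the relative clause *who praised every lawyer*, which is itself inside the adjunct *because more than three doctors who praised every lawyer hesitated*.
Nested islands: the RC island is itself inside an adjunct island, so wide scope is doubly excluded.
*every lawyer* is confined to the island and cannot take scope over *two architects*.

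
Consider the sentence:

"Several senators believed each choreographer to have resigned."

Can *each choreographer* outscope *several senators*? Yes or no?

ECM infinitives lack a CP barrier, so *each choreographer* can QR over the matrix subject *several senators*.
Nothing blocks QR of the lower DP to a position above the higher one, so inverse scope is available.

Yes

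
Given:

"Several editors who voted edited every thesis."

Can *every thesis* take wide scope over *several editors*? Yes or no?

*every thesis* sits in the matrix clause, not in the relative clause on *several editors*.
QR within a single clause is free, so the lower quantifier may take scope over the higher one.
The sentence is scopally ambiguous between *several editors* > *every thesis* and *every thesis* > *several editors*.

Yes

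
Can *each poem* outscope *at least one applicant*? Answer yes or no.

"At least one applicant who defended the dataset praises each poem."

The relative clause *who defended the dataset* modifies *at least one applicant*, but *each poem* is not inside that relative clause — it is an argument of the matrix verb.
Since no island is crossed, the inverse ordering is licensed alongside surface scope.

Yes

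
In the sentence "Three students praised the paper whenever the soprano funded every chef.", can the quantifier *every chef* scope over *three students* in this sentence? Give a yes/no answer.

*every chef* sits inside the adjunct clause *whenever the soprano funded every chef*.
Scope out of an adjunct clause is unavailable: QR respects the adjunct-island constraint.
*every chef* > *three students* would require crossing that boundary, which is illicit.

No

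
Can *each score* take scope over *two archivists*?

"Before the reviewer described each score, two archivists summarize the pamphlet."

The DP *each score* is contained in the adjunct clause *before the reviewer described each score*.
Adjunct clauses are scope islands: a quantifier inside an adjunct cannot raise into the matrix clause.
*each score* > *two archivists* would require crossing that boundary, which is illicit.

No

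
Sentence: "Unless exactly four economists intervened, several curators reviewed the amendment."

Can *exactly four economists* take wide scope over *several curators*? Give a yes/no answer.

No

The target quantifier *exactly four economists* is part of the adjunct clause *unless exactly four economists intervened*.
Adjuncts are opaque for quantifier raising; a quantifier in an adjunct stays inside it.
The ordering *exactly four economists* > *several curators* is therefore underivable.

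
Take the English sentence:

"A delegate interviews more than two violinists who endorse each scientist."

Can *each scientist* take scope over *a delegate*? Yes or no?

No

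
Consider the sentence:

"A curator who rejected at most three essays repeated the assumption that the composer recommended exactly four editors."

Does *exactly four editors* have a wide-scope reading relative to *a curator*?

*exactly four editors* sits inside the complex NP *the assumption that the composer recommended exactly four editors*.
A that-clause complement to a noun is an island; QR cannot cross the NP boundary.
So the wide-scope reading for *exactly four editors* is blocked.
(Only the surface reading survives: one fixed curator with respect to all the relevant editors.)

No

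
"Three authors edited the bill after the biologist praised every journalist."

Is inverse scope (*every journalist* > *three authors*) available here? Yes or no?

*every journalist* sits inside the adjunct clause *after the biologist praised every journalist*.
Scope out of an adjunct clause is unavailable: QR respects the adjunct-island constraint.
So *every journalist* cannot raise high enough to outscope *three authors*; only the surface ordering *three authors* > *every journalist* is available.

No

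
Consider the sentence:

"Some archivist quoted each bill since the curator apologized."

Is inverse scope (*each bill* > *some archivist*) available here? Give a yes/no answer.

*each bill* is a matrix argument; the adjunct is an island but the target quantifier is outside it.
Since no island is crossed, the inverse ordering is licensed alongside surface scope.
The sentence is scopally ambiguous between *some archivist* > *each bill* and *each bill* > *some archivist*.

Yes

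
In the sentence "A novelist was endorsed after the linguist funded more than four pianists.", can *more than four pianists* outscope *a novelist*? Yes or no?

No

Structurally, *more than four pianists* is inside the adjunct clause *after the linguist funded more than four pianists*.
Scope out of an adjunct clause is unavailable: QR respects the adjunct-island constraint.
The inverse ordering *more than four pianists* > *a novelist* is therefore underivable.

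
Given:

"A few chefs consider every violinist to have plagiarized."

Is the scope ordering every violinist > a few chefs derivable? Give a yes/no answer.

*every violinist* is the subject of an ECM infinitive — the infinitival complement of an ECM verb is not a scope island, so *every violinist* can raise into the matrix clause.
Nothing blocks QR of the lower DP to a position above the higher one, so inverse scope is available.
The sentence is scopally ambiguous between *a few chefs* > *every violinist* and *every violinist* > *a few chefs*.

Yes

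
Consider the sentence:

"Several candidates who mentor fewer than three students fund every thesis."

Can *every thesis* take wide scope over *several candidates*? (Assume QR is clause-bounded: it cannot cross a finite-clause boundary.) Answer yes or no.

Yes

*every thesis* is a matrix argument; only *several candidates* is modified by the relative clause *who mentor fewer than three students*, so the RC island is irrelevant to the target quantifier.
With no island boundary between them, the object can take inverse scope over the subject via ordinary QR within the clause.
Both orderings are possible: *several candidates* > *every thesis* and *every thesis* > *several candidates*.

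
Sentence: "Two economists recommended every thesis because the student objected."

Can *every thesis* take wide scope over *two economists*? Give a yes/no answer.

Yes

The adjunct clause does not contain *every thesis*, which is the matrix object.
With no island boundary between them, the object can take inverse scope over the subject via ordinary QR within the clause.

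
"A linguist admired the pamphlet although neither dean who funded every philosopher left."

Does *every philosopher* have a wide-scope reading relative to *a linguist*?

No

*every philosopher* occurs within the relative clause *who funded every philosopher*, which is itself inside the adjunct *although neither dean who funded every philosopher left*.
Two island boundaries intervene — the relative clause and the adjunct. Either alone would block QR.
So *every philosopher* cannot raise to a position above *a linguist*.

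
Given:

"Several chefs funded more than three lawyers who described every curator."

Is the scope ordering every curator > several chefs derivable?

Structurally, *every curator* is inside the relative clause *who described every curator* modifying *more than three lawyers*.
A relative clause is a scope island — quantifier raising cannot cross its boundary.
*every curator* is confined to the island and cannot take scope over *several chefs*.

No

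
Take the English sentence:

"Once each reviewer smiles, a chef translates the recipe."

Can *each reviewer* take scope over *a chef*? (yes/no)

No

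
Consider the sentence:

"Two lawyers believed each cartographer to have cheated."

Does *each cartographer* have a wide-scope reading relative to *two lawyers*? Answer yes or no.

Yes

The ECM infinitive is scope-transparent — *each cartographer* is free to raise above *two lawyers*.
With no island boundary between them, the object can take inverse scope over the subject via ordinary QR within the clause.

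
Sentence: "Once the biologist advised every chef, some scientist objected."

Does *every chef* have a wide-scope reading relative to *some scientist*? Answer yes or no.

No

Structurally, *every chef* is inside the adjunct clause *once the biologist advised every chef*.
Adverbial clauses are not L-marked, so they are barriers for QR — the quantifier cannot escape the adjunct.
*every chef* is confined to the island and cannot take scope over *some scientist*.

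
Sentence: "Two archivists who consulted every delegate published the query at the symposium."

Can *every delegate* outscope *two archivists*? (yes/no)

The DP *every delegate* is contained in the relative clause *who consulted every delegate*.
A relative clause is a scope island — quantifier raising cannot cross its boundary.
So the wide-scope reading for *every delegate* is blocked.

No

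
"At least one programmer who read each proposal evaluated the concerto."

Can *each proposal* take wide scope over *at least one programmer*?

No

Structurally, *each proposal* is inside the relative clause *who read each proposal*.
Quantifiers inside a relative clause are trapped there; the RC boundary blocks QR.
*each proposal* > *at least one programmer* would require crossing that boundary, which is illicit.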